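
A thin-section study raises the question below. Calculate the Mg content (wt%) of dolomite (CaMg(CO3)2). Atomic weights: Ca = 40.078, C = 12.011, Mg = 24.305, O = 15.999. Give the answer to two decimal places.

13.18 wt%

M(CaMg(CO3)2) = 184.399 g/mol.
Mg contributes 1 × 24.305 = 24.305 g per mole.
24.305/184.399 = 0.1318 → 13.18%.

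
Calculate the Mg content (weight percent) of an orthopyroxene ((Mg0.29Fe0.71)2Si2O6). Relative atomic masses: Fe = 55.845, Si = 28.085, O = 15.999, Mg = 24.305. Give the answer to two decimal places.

5.74 weight percent

Molar mass of (Mg0.29Fe0.71)2Si2O6: 0.58×24.305 + 1.42×55.845 + 2×28.085 + 6×15.999 = 245.561 g/mol.
Mass of Mg per formula unit: 0.58 × 24.305 = 14.097 g.
Weight fraction Mg = 14.097 / 245.561 = 0.0574.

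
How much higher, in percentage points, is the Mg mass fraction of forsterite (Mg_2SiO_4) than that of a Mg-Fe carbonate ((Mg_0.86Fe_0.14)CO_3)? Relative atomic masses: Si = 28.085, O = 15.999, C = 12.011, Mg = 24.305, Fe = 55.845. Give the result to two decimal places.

10.99 percentage points

M(Mg_2SiO_4) = 140.691 g/mol, so wt% Mg = 48.610/140.691 × 100 = 34.55%.
M((Mg_0.86Fe_0.14)CO_3) = 88.729 g/mol, so wt% Mg = 20.902/88.729 × 100 = 23.56%.
34.55 − 23.56 = 10.99 pp.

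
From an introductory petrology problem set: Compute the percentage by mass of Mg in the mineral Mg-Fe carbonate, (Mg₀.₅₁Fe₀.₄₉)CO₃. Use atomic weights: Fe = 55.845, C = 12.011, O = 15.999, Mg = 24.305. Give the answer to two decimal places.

12.42 wt%

Formula mass = 0.51*24.305 + 0.49*55.845 + 1*12.011 + 3*15.999 = 99.768 g/mol, of which 12.396 g is Mg.
So Mg makes up 12.396/99.768 = 0.1242 of the mass, i.e. 12.42%.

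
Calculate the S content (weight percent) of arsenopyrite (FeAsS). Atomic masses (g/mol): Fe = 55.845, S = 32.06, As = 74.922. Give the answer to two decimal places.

Formula mass = 1·55.845 + 1·74.922 + 1·32.06 = 162.827 g/mol, of which 32.060 g is S.
So S makes up 32.060/162.827 = 0.1969 of the mass, i.e. 19.69%.

19.69 weight percent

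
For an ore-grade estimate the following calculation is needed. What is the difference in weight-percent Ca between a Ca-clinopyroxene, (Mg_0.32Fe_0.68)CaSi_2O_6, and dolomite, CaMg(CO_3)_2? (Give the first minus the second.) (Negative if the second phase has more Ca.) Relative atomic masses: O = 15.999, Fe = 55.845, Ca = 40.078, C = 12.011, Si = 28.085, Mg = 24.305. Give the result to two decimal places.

Ca in (Mg_0.32Fe_0.68)CaSi_2O_6: molar mass 237.994 g/mol; 1×40.078 = 40.078 g → 16.84 wt%.
Ca in CaMg(CO_3)_2: molar mass 184.399 g/mol; 1×40.078 = 40.078 g → 21.73 wt%.
Difference = 16.84 − 21.73 = -4.89 percentage points.

-4.89 percentage points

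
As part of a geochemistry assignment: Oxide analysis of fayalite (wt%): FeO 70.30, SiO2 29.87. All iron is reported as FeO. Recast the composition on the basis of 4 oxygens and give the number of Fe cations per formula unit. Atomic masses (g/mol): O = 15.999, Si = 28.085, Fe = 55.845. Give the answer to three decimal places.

1.984 Fe apfu

70.30 wt% FeO ÷ 71.844 g/mol = 0.97851 mol, giving 0.97851 Fe and 0.97851 O.
29.87 wt% SiO2 ÷ 60.083 g/mol = 0.49715 mol, giving 0.49715 Si and 0.99430 O.
Oxygen sums to 1.97281; scaling by 4/1.97281 = 2.02756 puts the formula on 4 O.
Fe: 0.97851 × 2.02756 = 1.984 atoms per formula unit.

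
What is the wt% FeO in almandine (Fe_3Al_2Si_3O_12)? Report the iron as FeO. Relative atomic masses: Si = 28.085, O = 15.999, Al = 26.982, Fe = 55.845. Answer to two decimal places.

Formula mass = 497.742 g/mol.
3 Fe → 3.0000 mol FeO per formula unit; M(FeO) = 71.844, so FeO mass = 215.532 g.
215.532/497.742 × 100 = 43.30 wt%.

43.30 wt%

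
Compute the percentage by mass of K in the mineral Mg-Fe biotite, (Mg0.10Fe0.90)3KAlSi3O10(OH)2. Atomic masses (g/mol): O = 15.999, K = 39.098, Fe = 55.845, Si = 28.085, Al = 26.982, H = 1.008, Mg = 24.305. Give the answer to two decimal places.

M((Mg0.10Fe0.90)3KAlSi3O10(OH)2) = 502.412 g/mol.
K contributes 1 × 39.098 = 39.098 g per mole.
39.098/502.412 = 0.0778 → 7.78%.

7.78 wt%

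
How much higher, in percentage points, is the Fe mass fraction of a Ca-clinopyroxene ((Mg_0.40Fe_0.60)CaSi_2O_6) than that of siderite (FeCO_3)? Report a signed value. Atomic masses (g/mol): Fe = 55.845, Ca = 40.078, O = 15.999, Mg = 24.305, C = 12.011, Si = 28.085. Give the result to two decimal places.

M((Mg_0.40Fe_0.60)CaSi_2O_6) = 235.471 g/mol, so wt% Fe = 33.507/235.471 × 100 = 14.23%.
M(FeCO_3) = 115.853 g/mol, so wt% Fe = 55.845/115.853 × 100 = 48.20%.
14.23 − 48.20 = -33.97 pp.

-33.97 percentage points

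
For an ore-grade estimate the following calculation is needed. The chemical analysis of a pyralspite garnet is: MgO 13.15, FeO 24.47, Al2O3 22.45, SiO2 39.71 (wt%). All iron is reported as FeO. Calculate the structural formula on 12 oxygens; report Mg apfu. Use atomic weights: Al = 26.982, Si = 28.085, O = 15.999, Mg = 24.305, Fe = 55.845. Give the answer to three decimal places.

13.15 wt% MgO ÷ 40.304 g/mol = 0.32627 mol, giving 0.32627 Mg and 0.32627 O.
24.47 wt% FeO ÷ 71.844 g/mol = 0.34060 mol, giving 0.34060 Fe and 0.34060 O.
22.45 wt% Al2O3 ÷ 101.961 g/mol = 0.22018 mol, giving 0.44036 Al and 0.66054 O.
39.71 wt% SiO2 ÷ 60.083 g/mol = 0.66092 mol, giving 0.66092 Si and 1.32184 O.
Oxygen sums to 2.64925; scaling by 12/2.64925 = 4.52958 puts the formula on 12 O.
Mg: 0.32627 × 4.52958 = 1.478 atoms per formula unit.

1.478 Mg apfu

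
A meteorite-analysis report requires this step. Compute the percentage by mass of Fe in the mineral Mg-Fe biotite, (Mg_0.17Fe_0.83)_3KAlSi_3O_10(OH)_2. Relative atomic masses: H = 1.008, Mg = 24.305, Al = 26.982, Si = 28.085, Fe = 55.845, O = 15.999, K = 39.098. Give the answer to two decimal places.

M((Mg_0.17Fe_0.83)_3KAlSi_3O_10(OH)_2) = 495.789 g/mol.
Fe contributes 2.49 × 55.845 = 139.054 g per mole.
139.054/495.789 = 0.2805 → 28.05%.

28.05 weight percent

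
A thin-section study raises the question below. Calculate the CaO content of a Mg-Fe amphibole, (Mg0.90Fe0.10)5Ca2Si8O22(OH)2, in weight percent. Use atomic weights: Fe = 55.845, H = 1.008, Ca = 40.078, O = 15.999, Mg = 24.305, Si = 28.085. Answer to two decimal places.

Formula mass = 828.123 g/mol.
2 Ca → 2.0000 mol CaO per formula unit; M(CaO) = 56.077, so CaO mass = 112.154 g.
112.154/828.123 × 100 = 13.54 wt%.

13.54 wt%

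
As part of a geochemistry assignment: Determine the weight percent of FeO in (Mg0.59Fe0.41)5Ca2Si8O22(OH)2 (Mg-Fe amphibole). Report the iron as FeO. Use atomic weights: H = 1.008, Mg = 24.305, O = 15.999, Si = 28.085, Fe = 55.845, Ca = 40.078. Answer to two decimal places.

16.79 wt%

M((Mg0.59Fe0.41)5Ca2Si8O22(OH)2) = 877.010 g/mol; M(FeO) = 71.844 g/mol.
Moles FeO per formula unit = 2.05 Fe ÷ 1 = 2.0500.
FeO fraction = (2.0500 × 71.844) / 877.010 = 147.280/877.010 = 0.1679.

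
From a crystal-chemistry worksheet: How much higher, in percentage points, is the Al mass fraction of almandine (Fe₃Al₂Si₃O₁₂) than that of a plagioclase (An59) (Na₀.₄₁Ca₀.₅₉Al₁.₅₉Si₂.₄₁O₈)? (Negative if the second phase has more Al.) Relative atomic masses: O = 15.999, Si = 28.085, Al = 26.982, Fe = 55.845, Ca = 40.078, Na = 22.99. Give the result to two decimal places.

-4.95 percentage points

First mineral: 53.964 g Al in 497.742 g formula = 10.84 wt% Al.
Second mineral: 42.901 g Al in 271.650 g formula = 15.79 wt% Al.
10.84% − 15.79% gives a difference of -4.95 percentage points.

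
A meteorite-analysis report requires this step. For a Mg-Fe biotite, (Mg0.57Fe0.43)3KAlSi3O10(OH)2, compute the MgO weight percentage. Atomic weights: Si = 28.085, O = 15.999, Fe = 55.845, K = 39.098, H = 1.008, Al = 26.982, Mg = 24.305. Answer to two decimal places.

15.05 wt%

Formula mass = 457.941 g/mol.
1.71 Mg → 1.7100 mol MgO per formula unit; M(MgO) = 40.304, so MgO mass = 68.920 g.
68.920/457.941 × 100 = 15.05 wt%.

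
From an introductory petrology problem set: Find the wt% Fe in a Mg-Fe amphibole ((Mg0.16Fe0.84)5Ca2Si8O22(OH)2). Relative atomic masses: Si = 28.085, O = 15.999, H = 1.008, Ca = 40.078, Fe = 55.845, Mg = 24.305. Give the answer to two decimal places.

Molar mass of (Mg0.16Fe0.84)5Ca2Si8O22(OH)2: 0.80*24.305 + 4.20*55.845 + 2*40.078 + 8*28.085 + 24*15.999 + 2*1.008 = 944.821 g/mol.
Mass of Fe per formula unit: 4.20 × 55.845 = 234.549 g.
Weight fraction Fe = 234.549 / 944.821 = 0.2482.

24.82 wt%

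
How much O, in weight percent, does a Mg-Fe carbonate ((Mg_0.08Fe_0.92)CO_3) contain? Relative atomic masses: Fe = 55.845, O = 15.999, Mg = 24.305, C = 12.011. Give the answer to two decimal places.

42.35 weight percent

M((Mg_0.08Fe_0.92)CO_3) = 113.330 g/mol.
O contributes 3 × 15.999 = 47.997 g per mole.
47.997/113.330 = 0.4235 → 42.35%.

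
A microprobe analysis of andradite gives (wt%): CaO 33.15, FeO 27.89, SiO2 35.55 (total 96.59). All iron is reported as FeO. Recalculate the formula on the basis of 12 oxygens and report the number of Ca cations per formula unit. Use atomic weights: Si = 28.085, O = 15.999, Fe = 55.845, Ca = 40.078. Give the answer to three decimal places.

3.280 Ca apfu

CaO (M=56.077): mol = 0.59115; Ca = 0.59115, O = 0.59115.
FeO (M=71.844): mol = 0.38820; Fe = 0.38820, O = 0.38820.
SiO2 (M=60.083): mol = 0.59168; Si = 0.59168, O = 1.18336.
ΣO = 2.16271; factor = 12/ΣO = 5.54859.
Ca apfu = 0.59115 × 5.54859 = 3.280.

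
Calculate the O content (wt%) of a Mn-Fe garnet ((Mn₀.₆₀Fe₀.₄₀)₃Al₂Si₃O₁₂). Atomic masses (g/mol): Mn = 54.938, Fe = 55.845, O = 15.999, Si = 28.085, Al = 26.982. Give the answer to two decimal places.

Formula mass = 1.80·54.938 + 1.20·55.845 + 2·26.982 + 3·28.085 + 12·15.999 = 496.109 g/mol, of which 191.988 g is O.
So O makes up 191.988/496.109 = 0.3870 of the mass, i.e. 38.70%.

38.70 wt%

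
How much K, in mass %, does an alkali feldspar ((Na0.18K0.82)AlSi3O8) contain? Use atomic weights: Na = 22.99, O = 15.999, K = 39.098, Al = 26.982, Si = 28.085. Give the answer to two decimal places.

11.64 mass %

M((Na0.18K0.82)AlSi3O8) = 275.428 g/mol.
K contributes 0.82 × 39.098 = 32.060 g per mole.
32.060/275.428 = 0.1164 → 11.64%.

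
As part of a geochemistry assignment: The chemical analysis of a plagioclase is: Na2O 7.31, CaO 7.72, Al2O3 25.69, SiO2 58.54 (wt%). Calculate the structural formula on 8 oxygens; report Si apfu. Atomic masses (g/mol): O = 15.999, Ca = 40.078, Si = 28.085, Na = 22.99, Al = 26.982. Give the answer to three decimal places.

2.633 Si apfu

7.31 wt% Na2O ÷ 61.979 g/mol = 0.11794 mol, giving 0.23588 Na and 0.11794 O.
7.72 wt% CaO ÷ 56.077 g/mol = 0.13767 mol, giving 0.13767 Ca and 0.13767 O.
25.69 wt% Al2O3 ÷ 101.961 g/mol = 0.25196 mol, giving 0.50392 Al and 0.75588 O.
58.54 wt% SiO2 ÷ 60.083 g/mol = 0.97432 mol, giving 0.97432 Si and 1.94864 O.
Oxygen sums to 2.96013; scaling by 8/2.96013 = 2.70258 puts the formula on 8 O.
Si: 0.97432 × 2.70258 = 2.633 atoms per formula unit.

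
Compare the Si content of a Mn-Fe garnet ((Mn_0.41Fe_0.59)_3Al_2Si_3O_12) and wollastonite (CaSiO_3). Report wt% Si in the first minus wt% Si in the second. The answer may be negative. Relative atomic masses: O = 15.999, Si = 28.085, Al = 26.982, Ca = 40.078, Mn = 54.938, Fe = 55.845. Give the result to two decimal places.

M((Mn_0.41Fe_0.59)_3Al_2Si_3O_12) = 496.626 g/mol, so wt% Si = 84.255/496.626 × 100 = 16.97%.
M(CaSiO_3) = 116.160 g/mol, so wt% Si = 28.085/116.160 × 100 = 24.18%.
16.97 − 24.18 = -7.21 pp.

-7.21 percentage points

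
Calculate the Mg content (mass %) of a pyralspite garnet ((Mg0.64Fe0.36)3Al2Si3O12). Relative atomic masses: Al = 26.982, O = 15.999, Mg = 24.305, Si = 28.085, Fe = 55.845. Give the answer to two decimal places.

Formula mass = 1.92·24.305 + 1.08·55.845 + 2·26.982 + 3·28.085 + 12·15.999 = 437.185 g/mol, of which 46.666 g is Mg.
So Mg makes up 46.666/437.185 = 0.1067 of the mass, i.e. 10.67%.

10.67 mass %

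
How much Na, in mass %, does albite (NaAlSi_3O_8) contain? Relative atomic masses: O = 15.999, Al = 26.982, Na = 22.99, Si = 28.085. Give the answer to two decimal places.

M(NaAlSi_3O_8) = 262.219 g/mol.
Na contributes 1 × 22.99 = 22.990 g per mole.
22.990/262.219 = 0.0877 → 8.77%.

8.77 mass %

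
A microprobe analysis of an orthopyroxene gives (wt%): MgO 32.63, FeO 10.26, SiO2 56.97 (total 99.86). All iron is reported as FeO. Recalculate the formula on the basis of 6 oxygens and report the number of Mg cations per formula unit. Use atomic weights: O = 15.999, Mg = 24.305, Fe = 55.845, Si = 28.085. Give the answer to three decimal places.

1.705 Mg apfu

32.63 wt% MgO ÷ 40.304 g/mol = 0.80960 mol, giving 0.80960 Mg and 0.80960 O.
10.26 wt% FeO ÷ 71.844 g/mol = 0.14281 mol, giving 0.14281 Fe and 0.14281 O.
56.97 wt% SiO2 ÷ 60.083 g/mol = 0.94819 mol, giving 0.94819 Si and 1.89638 O.
Oxygen sums to 2.84879; scaling by 6/2.84879 = 2.10616 puts the formula on 6 O.
Mg: 0.80960 × 2.10616 = 1.705 atoms per formula unit.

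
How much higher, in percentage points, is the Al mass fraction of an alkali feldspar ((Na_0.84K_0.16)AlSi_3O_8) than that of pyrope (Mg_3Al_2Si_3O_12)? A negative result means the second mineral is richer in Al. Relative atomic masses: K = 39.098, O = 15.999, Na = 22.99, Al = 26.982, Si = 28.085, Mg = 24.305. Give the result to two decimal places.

Al in (Na_0.84K_0.16)AlSi_3O_8: molar mass 264.796 g/mol; 1×26.982 = 26.982 g → 10.19 wt%.
Al in Mg_3Al_2Si_3O_12: molar mass 403.122 g/mol; 2×26.982 = 53.964 g → 13.39 wt%.
Difference = 10.19 − 13.39 = -3.20 percentage points.

-3.20 percentage points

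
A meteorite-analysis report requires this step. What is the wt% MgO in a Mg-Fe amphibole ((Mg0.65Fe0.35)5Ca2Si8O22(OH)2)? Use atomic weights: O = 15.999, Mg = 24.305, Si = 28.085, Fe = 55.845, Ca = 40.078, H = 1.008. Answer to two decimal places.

Formula mass = 867.548 g/mol.
3.25 Mg → 3.2500 mol MgO per formula unit; M(MgO) = 40.304, so MgO mass = 130.988 g.
130.988/867.548 × 100 = 15.10 wt%.

15.10 wt%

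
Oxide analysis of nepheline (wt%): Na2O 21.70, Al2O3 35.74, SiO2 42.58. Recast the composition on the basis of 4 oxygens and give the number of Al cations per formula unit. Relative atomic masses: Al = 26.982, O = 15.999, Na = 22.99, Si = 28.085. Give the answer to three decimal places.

0.995 Al apfu

Na2O (M=61.979): mol = 0.35012; Na = 0.70024, O = 0.35012.
Al2O3 (M=101.961): mol = 0.35053; Al = 0.70106, O = 1.05159.
SiO2 (M=60.083): mol = 0.70869; Si = 0.70869, O = 1.41738.
ΣO = 2.81909; factor = 4/ΣO = 1.41890.
Al apfu = 0.70106 × 1.41890 = 0.995.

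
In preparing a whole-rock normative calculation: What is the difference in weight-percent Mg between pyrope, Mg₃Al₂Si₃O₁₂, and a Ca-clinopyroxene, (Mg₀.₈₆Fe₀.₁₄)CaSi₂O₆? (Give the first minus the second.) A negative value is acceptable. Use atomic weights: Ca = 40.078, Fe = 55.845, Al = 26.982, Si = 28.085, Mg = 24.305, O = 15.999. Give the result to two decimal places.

First mineral: 72.915 g Mg in 403.122 g formula = 18.09 wt% Mg.
Second mineral: 20.902 g Mg in 220.963 g formula = 9.46 wt% Mg.
18.09% − 9.46% gives a difference of 8.63 percentage points.

8.63 percentage points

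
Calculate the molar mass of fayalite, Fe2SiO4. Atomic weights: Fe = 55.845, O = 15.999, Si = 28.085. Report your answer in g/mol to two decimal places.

M = 2·55.845 + 1·28.085 + 4·15.999

203.77 g/mol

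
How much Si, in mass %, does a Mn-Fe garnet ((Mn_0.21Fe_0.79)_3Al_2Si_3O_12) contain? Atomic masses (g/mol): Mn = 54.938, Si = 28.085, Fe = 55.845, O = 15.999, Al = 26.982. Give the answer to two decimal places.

M((Mn_0.21Fe_0.79)_3Al_2Si_3O_12) = 497.171 g/mol.
Si contributes 3 × 28.085 = 84.255 g per mole.
84.255/497.171 = 0.1695 → 16.95%.

16.95 mass %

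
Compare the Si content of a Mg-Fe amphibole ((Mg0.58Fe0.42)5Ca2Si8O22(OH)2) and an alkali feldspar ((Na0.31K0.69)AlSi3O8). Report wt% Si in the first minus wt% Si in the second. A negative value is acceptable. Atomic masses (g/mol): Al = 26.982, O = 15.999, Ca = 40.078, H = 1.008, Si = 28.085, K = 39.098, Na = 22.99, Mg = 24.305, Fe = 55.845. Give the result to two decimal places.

M((Mg0.58Fe0.42)5Ca2Si8O22(OH)2) = 878.587 g/mol, so wt% Si = 224.680/878.587 × 100 = 25.57%.
M((Na0.31K0.69)AlSi3O8) = 273.334 g/mol, so wt% Si = 84.255/273.334 × 100 = 30.82%.
25.57 − 30.82 = -5.25 pp.

-5.25 percentage points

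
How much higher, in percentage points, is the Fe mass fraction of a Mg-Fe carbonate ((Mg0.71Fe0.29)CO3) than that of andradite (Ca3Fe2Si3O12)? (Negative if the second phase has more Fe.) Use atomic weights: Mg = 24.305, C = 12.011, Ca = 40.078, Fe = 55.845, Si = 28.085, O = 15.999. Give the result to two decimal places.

-4.65 percentage points

First mineral: 16.195 g Fe in 93.460 g formula = 17.33 wt% Fe.
Second mineral: 111.690 g Fe in 508.167 g formula = 21.98 wt% Fe.
17.33% − 21.98% gives a difference of -4.65 percentage points.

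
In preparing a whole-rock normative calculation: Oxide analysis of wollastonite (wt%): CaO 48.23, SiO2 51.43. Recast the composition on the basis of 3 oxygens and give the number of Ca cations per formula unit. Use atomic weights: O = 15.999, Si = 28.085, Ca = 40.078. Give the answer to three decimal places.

1.003 Ca apfu

CaO: 48.23/56.077 = 0.86007 mol → 0.86007 mol Ca, 0.86007 mol O.
SiO2: 51.43/60.083 = 0.85598 mol → 0.85598 mol Si, 1.71196 mol O.
Total oxygen = 2.57203 mol. Normalization factor = 3/2.57203 = 1.16639.
Ca per 3 O = 0.86007 × 1.16639 = 1.003.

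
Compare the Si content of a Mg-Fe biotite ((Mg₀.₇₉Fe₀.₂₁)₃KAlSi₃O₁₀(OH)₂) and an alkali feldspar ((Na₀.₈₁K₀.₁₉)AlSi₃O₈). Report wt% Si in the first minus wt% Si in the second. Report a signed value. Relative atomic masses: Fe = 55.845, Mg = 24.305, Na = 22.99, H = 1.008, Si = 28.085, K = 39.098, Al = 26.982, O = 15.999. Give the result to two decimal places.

M((Mg₀.₇₉Fe₀.₂₁)₃KAlSi₃O₁₀(OH)₂) = 437.124 g/mol, so wt% Si = 84.255/437.124 × 100 = 19.27%.
M((Na₀.₈₁K₀.₁₉)AlSi₃O₈) = 265.280 g/mol, so wt% Si = 84.255/265.280 × 100 = 31.76%.
19.27 − 31.76 = -12.49 pp.

-12.49 percentage points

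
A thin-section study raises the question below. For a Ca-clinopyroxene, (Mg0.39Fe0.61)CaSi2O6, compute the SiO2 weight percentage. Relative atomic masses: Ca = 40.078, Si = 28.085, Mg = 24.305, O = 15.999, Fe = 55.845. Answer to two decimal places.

Molar mass of (Mg0.39Fe0.61)CaSi2O6 = 0.39·24.305 + 0.61·55.845 + 1·40.078 + 2·28.085 + 6·15.999 = 235.786 g/mol.
Each formula unit contains 2 Si, equivalent to 2/1 = 2.0000 mol SiO2.
M(SiO2) = 1×28.085 + 2×15.999 = 60.083 g/mol.
Mass of SiO2 per formula unit = 2.0000 × 60.083 = 120.166 g.
SiO2 wt% = 120.166 / 235.786 × 100 = 50.96%.

50.96 wt%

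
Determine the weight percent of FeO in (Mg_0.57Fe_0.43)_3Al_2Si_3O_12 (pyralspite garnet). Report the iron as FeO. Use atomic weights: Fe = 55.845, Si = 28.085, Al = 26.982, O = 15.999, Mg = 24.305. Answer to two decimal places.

20.88 wt%

Formula mass = 443.809 g/mol.
1.29 Fe → 1.2900 mol FeO per formula unit; M(FeO) = 71.844, so FeO mass = 92.679 g.
92.679/443.809 × 100 = 20.88 wt%.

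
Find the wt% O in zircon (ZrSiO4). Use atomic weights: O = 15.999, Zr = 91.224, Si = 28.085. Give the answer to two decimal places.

34.91 wt%

M(ZrSiO4) = 183.305 g/mol.
O contributes 4 × 15.999 = 63.996 g per mole.
63.996/183.305 = 0.3491 → 34.91%.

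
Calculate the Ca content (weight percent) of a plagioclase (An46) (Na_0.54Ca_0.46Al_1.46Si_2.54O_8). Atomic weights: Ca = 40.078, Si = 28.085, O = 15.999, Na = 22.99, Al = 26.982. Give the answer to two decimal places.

6.84 weight percent

M(Na_0.54Ca_0.46Al_1.46Si_2.54O_8) = 269.572 g/mol.
Ca contributes 0.46 × 40.078 = 18.436 g per mole.
18.436/269.572 = 0.0684 → 6.84%.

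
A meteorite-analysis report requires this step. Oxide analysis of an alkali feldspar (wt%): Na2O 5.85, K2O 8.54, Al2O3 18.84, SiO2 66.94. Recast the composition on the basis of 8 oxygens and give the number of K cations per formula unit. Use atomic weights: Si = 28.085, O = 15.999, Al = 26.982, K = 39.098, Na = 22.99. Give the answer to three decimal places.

0.489 K apfu

5.85 wt% Na2O ÷ 61.979 g/mol = 0.09439 mol, giving 0.18878 Na and 0.09439 O.
8.54 wt% K2O ÷ 94.195 g/mol = 0.09066 mol, giving 0.18132 K and 0.09066 O.
18.84 wt% Al2O3 ÷ 101.961 g/mol = 0.18478 mol, giving 0.36956 Al and 0.55434 O.
66.94 wt% SiO2 ÷ 60.083 g/mol = 1.11413 mol, giving 1.11413 Si and 2.22826 O.
Oxygen sums to 2.96765; scaling by 8/2.96765 = 2.69574 puts the formula on 8 O.
K: 0.18132 × 2.69574 = 0.489 atoms per formula unit.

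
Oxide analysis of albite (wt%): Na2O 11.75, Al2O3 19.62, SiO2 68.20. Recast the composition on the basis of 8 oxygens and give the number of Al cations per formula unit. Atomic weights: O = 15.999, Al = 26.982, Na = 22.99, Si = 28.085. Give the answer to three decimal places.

1.014 Al apfu

Na2O: 11.75/61.979 = 0.18958 mol → 0.37916 mol Na, 0.18958 mol O.
Al2O3: 19.62/101.961 = 0.19243 mol → 0.38486 mol Al, 0.57729 mol O.
SiO2: 68.20/60.083 = 1.13510 mol → 1.13510 mol Si, 2.27020 mol O.
Total oxygen = 3.03707 mol. Normalization factor = 8/3.03707 = 2.63412.
Al per 8 O = 0.38486 × 2.63412 = 1.014.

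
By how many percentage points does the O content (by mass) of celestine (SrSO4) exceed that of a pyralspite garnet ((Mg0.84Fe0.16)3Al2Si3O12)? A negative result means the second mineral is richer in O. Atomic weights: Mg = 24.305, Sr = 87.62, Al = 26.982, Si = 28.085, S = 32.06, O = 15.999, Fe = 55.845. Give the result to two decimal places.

-11.06 percentage points

M(SrSO4) = 183.676 g/mol, so wt% O = 63.996/183.676 × 100 = 34.84%.
M((Mg0.84Fe0.16)3Al2Si3O12) = 418.261 g/mol, so wt% O = 191.988/418.261 × 100 = 45.90%.
34.84 − 45.90 = -11.06 pp.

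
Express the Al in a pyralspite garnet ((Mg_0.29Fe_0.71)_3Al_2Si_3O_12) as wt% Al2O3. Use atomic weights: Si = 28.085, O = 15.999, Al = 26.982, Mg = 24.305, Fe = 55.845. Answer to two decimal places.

21.68 wt%

M((Mg_0.29Fe_0.71)_3Al_2Si_3O_12) = 470.302 g/mol; M(Al2O3) = 101.961 g/mol.
Moles Al2O3 per formula unit = 2 Al ÷ 2 = 1.0000.
Al2O3 fraction = (1.0000 × 101.961) / 470.302 = 101.961/470.302 = 0.2168.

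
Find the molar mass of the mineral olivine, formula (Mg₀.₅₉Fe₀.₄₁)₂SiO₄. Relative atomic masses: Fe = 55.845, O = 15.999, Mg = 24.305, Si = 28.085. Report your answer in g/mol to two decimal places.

166.55 g/mol

Mg: 1.18 × 24.305 = 28.6799
Fe: 0.82 × 55.845 = 45.7929
Si: 1 × 28.085 = 28.0850
O: 4 × 15.999 = 63.9960
Summing the contributions gives the formula mass.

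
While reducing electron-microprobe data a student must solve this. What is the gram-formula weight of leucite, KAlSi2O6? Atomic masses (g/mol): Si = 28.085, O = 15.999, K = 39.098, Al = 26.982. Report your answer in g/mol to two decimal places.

M = 1(39.098) + 1(26.982) + 2(28.085) + 6(15.999)

218.24 g/mol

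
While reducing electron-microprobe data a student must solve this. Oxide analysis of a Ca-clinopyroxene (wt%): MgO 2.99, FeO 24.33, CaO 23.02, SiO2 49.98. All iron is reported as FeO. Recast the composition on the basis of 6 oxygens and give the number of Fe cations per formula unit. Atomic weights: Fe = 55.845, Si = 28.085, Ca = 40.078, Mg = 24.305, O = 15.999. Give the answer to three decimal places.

MgO: 2.99/40.304 = 0.07419 mol → 0.07419 mol Mg, 0.07419 mol O.
FeO: 24.33/71.844 = 0.33865 mol → 0.33865 mol Fe, 0.33865 mol O.
CaO: 23.02/56.077 = 0.41051 mol → 0.41051 mol Ca, 0.41051 mol O.
SiO2: 49.98/60.083 = 0.83185 mol → 0.83185 mol Si, 1.66370 mol O.
Total oxygen = 2.48705 mol. Normalization factor = 6/2.48705 = 2.41250.
Fe per 6 O = 0.33865 × 2.41250 = 0.817.

0.817 Fe apfu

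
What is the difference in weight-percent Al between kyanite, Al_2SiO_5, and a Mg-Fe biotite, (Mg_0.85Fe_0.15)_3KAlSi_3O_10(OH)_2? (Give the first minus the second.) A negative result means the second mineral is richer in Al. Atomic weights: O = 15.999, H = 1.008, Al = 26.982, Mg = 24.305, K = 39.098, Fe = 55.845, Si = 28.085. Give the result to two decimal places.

First mineral: 53.964 g Al in 162.044 g formula = 33.30 wt% Al.
Second mineral: 26.982 g Al in 431.447 g formula = 6.25 wt% Al.
33.30% − 6.25% gives a difference of 27.05 percentage points.

27.05 percentage points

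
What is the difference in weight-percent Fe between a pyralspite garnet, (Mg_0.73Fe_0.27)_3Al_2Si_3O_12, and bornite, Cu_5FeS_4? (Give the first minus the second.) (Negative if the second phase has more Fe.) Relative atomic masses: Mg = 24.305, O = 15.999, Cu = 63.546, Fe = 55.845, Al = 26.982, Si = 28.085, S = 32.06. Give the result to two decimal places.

-0.58 percentage points

M((Mg_0.73Fe_0.27)_3Al_2Si_3O_12) = 428.669 g/mol, so wt% Fe = 45.234/428.669 × 100 = 10.55%.
M(Cu_5FeS_4) = 501.815 g/mol, so wt% Fe = 55.845/501.815 × 100 = 11.13%.
10.55 − 11.13 = -0.58 pp.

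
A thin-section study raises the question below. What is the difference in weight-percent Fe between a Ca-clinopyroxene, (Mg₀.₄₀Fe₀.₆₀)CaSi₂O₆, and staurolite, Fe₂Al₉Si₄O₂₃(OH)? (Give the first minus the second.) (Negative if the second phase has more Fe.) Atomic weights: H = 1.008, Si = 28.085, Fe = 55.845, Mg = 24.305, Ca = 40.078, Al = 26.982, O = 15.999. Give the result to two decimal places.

1.12 percentage points

First mineral: 33.507 g Fe in 235.471 g formula = 14.23 wt% Fe.
Second mineral: 111.690 g Fe in 851.852 g formula = 13.11 wt% Fe.
14.23% − 13.11% gives a difference of 1.12 percentage points.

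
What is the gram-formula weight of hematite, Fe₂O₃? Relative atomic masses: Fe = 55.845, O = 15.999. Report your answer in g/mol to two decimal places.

159.69 g/mol

The formula mass is the sum 2·55.845 + 3·15.999.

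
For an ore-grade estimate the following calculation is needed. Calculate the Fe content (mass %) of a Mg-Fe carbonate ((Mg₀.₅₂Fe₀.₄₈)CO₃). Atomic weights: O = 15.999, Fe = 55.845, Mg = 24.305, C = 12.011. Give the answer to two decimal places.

Formula mass = 0.52·24.305 + 0.48·55.845 + 1·12.011 + 3·15.999 = 99.452 g/mol, of which 26.806 g is Fe.
So Fe makes up 26.806/99.452 = 0.2695 of the mass, i.e. 26.95%.

26.95 mass %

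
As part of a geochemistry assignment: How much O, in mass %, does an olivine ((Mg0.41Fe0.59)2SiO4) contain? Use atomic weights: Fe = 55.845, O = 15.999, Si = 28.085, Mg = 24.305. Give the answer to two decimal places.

Formula mass = 0.82·24.305 + 1.18·55.845 + 1·28.085 + 4·15.999 = 177.908 g/mol, of which 63.996 g is O.
So O makes up 63.996/177.908 = 0.3597 of the mass, i.e. 35.97%.

35.97 mass %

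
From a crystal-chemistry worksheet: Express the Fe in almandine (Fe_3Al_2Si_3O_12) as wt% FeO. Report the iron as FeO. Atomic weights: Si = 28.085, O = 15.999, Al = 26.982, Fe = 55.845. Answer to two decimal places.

Formula mass = 497.742 g/mol.
3 Fe → 3.0000 mol FeO per formula unit; M(FeO) = 71.844, so FeO mass = 215.532 g.
215.532/497.742 × 100 = 43.30 wt%.

43.30 wt%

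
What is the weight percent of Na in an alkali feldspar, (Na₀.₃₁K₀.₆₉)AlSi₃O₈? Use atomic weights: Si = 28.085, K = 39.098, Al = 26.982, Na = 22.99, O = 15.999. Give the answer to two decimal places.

2.61 mass %

Molar mass of (Na₀.₃₁K₀.₆₉)AlSi₃O₈: 0.31×22.99 + 0.69×39.098 + 1×26.982 + 3×28.085 + 8×15.999 = 273.334 g/mol.
Mass of Na per formula unit: 0.31 × 22.99 = 7.127 g.
Weight fraction Na = 7.127 / 273.334 = 0.0261.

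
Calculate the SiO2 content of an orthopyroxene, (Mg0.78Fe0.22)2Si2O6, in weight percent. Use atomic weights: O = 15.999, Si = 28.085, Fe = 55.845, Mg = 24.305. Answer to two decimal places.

Formula mass = 214.652 g/mol.
2 Si → 2.0000 mol SiO2 per formula unit; M(SiO2) = 60.083, so SiO2 mass = 120.166 g.
120.166/214.652 × 100 = 55.98 wt%.

55.98 wt%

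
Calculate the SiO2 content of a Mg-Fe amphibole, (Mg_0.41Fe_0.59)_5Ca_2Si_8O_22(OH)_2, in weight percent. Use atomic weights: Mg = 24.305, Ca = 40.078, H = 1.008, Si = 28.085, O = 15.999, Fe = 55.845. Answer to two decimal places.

M((Mg_0.41Fe_0.59)_5Ca_2Si_8O_22(OH)_2) = 905.396 g/mol; M(SiO2) = 60.083 g/mol.
Moles SiO2 per formula unit = 8 Si ÷ 1 = 8.0000.
SiO2 fraction = (8.0000 × 60.083) / 905.396 = 480.664/905.396 = 0.5309.

53.09 wt%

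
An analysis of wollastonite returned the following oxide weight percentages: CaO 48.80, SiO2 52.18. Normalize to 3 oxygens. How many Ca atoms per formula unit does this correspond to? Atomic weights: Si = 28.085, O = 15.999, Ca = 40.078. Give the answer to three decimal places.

1.001 Ca apfu

48.80 wt% CaO ÷ 56.077 g/mol = 0.87023 mol, giving 0.87023 Ca and 0.87023 O.
52.18 wt% SiO2 ÷ 60.083 g/mol = 0.86847 mol, giving 0.86847 Si and 1.73694 O.
Oxygen sums to 2.60717; scaling by 3/2.60717 = 1.15067 puts the formula on 3 O.
Ca: 0.87023 × 1.15067 = 1.001 atoms per formula unit.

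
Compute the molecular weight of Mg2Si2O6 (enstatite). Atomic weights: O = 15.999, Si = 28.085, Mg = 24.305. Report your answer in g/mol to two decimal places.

200.77 g/mol

Mg: 2 × 24.305 = 48.6100
Si: 2 × 28.085 = 56.1700
O: 6 × 15.999 = 95.9940
Summing the contributions gives the formula mass.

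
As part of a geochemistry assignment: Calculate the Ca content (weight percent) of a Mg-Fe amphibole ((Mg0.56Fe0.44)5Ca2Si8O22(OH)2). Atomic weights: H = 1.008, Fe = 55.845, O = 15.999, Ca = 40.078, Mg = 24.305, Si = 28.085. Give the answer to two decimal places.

Formula mass = 2.80·24.305 + 2.20·55.845 + 2·40.078 + 8·28.085 + 24·15.999 + 2·1.008 = 881.741 g/mol, of which 80.156 g is Ca.
So Ca makes up 80.156/881.741 = 0.0909 of the mass, i.e. 9.09%.

9.09 weight percent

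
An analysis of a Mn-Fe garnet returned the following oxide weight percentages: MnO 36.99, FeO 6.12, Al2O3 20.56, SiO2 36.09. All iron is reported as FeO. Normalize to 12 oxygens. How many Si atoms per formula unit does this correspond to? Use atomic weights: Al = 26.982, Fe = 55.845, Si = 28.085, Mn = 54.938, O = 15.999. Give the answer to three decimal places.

MnO (M=70.937): mol = 0.52145; Mn = 0.52145, O = 0.52145.
FeO (M=71.844): mol = 0.08518; Fe = 0.08518, O = 0.08518.
Al2O3 (M=101.961): mol = 0.20165; Al = 0.40330, O = 0.60495.
SiO2 (M=60.083): mol = 0.60067; Si = 0.60067, O = 1.20134.
ΣO = 2.41292; factor = 12/ΣO = 4.97323.
Si apfu = 0.60067 × 4.97323 = 2.987.

2.987 Si apfu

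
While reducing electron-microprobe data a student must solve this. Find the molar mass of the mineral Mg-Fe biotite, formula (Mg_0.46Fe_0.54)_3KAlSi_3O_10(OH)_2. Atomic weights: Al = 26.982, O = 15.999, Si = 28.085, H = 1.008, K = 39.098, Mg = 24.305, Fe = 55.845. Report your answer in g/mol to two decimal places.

468.35 g/mol

The formula mass is the sum 1.38·24.305 + 1.62·55.845 + 1·39.098 + 1·26.982 + 3·28.085 + 12·15.999 + 2·1.008.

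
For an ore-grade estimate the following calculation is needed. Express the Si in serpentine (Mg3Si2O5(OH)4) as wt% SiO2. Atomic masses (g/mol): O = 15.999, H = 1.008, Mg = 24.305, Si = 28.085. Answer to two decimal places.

43.36 wt%

Molar mass of Mg3Si2O5(OH)4 = 3·24.305 + 2·28.085 + 9·15.999 + 4·1.008 = 277.108 g/mol.
Each formula unit contains 2 Si, equivalent to 2/1 = 2.0000 mol SiO2.
M(SiO2) = 1×28.085 + 2×15.999 = 60.083 g/mol.
Mass of SiO2 per formula unit = 2.0000 × 60.083 = 120.166 g.
SiO2 wt% = 120.166 / 277.108 × 100 = 43.36%.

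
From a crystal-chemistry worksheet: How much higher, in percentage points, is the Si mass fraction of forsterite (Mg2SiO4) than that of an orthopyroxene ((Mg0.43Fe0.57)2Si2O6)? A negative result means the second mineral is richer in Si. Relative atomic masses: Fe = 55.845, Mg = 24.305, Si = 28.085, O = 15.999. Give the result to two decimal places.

First mineral: 28.085 g Si in 140.691 g formula = 19.96 wt% Si.
Second mineral: 56.170 g Si in 236.730 g formula = 23.73 wt% Si.
19.96% − 23.73% gives a difference of -3.77 percentage points.

-3.77 percentage points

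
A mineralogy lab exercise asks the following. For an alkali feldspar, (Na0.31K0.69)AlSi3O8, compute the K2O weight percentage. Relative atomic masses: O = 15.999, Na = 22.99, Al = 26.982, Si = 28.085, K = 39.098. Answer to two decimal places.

11.89 wt%

Formula mass = 273.334 g/mol.
0.69 K → 0.3450 mol K2O per formula unit; M(K2O) = 94.195, so K2O mass = 32.497 g.
32.497/273.334 × 100 = 11.89 wt%.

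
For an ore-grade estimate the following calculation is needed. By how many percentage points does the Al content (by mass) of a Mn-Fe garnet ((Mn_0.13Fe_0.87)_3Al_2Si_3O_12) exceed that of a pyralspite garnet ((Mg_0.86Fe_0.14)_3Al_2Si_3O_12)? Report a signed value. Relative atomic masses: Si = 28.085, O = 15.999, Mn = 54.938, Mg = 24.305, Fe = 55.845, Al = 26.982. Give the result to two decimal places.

-2.11 percentage points

M((Mn_0.13Fe_0.87)_3Al_2Si_3O_12) = 497.388 g/mol, so wt% Al = 53.964/497.388 × 100 = 10.85%.
M((Mg_0.86Fe_0.14)_3Al_2Si_3O_12) = 416.369 g/mol, so wt% Al = 53.964/416.369 × 100 = 12.96%.
10.85 − 12.96 = -2.11 pp.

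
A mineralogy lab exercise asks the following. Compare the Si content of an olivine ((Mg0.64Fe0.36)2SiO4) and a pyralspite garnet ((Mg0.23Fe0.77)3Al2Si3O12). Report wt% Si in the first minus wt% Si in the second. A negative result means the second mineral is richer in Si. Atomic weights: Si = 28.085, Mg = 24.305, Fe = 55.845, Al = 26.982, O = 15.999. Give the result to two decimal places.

First mineral: 28.085 g Si in 163.400 g formula = 17.19 wt% Si.
Second mineral: 84.255 g Si in 475.979 g formula = 17.70 wt% Si.
17.19% − 17.70% gives a difference of -0.51 percentage points.

-0.51 percentage points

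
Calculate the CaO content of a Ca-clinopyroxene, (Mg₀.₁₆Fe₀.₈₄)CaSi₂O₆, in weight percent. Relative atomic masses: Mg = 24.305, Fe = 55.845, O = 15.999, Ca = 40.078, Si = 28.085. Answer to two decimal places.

Formula mass = 243.041 g/mol.
1 Ca → 1.0000 mol CaO per formula unit; M(CaO) = 56.077, so CaO mass = 56.077 g.
56.077/243.041 × 100 = 23.07 wt%.

23.07 wt%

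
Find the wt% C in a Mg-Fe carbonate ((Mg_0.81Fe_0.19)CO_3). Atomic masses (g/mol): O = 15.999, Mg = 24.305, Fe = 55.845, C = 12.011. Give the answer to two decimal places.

Molar mass of (Mg_0.81Fe_0.19)CO_3: 0.81·24.305 + 0.19·55.845 + 1·12.011 + 3·15.999 = 90.306 g/mol.
Mass of C per formula unit: 1 × 12.011 = 12.011 g.
Weight fraction C = 12.011 / 90.306 = 0.1330.

13.30 weight percent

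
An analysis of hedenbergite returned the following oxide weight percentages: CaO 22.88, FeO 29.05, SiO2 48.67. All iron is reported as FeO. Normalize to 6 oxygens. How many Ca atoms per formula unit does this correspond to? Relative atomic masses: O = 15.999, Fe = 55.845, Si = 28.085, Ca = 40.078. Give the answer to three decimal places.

1.006 Ca apfu

22.88 wt% CaO ÷ 56.077 g/mol = 0.40801 mol, giving 0.40801 Ca and 0.40801 O.
29.05 wt% FeO ÷ 71.844 g/mol = 0.40435 mol, giving 0.40435 Fe and 0.40435 O.
48.67 wt% SiO2 ÷ 60.083 g/mol = 0.81005 mol, giving 0.81005 Si and 1.62010 O.
Oxygen sums to 2.43246; scaling by 6/2.43246 = 2.46664 puts the formula on 6 O.
Ca: 0.40801 × 2.46664 = 1.006 atoms per formula unit.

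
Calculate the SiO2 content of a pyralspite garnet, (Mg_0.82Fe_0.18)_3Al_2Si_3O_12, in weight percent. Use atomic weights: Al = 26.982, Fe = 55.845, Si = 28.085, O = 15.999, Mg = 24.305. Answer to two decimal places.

42.90 wt%

Formula mass = 420.154 g/mol.
3 Si → 3.0000 mol SiO2 per formula unit; M(SiO2) = 60.083, so SiO2 mass = 180.249 g.
180.249/420.154 × 100 = 42.90 wt%.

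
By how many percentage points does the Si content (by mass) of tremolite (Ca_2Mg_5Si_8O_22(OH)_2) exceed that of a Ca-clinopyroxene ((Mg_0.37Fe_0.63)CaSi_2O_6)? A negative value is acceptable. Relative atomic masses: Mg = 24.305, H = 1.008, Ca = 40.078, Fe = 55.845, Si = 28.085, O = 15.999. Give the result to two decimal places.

3.90 percentage points

Si in Ca_2Mg_5Si_8O_22(OH)_2: molar mass 812.353 g/mol; 8×28.085 = 224.680 g → 27.66 wt%.
Si in (Mg_0.37Fe_0.63)CaSi_2O_6: molar mass 236.417 g/mol; 2×28.085 = 56.170 g → 23.76 wt%.
Difference = 27.66 − 23.76 = 3.90 percentage points.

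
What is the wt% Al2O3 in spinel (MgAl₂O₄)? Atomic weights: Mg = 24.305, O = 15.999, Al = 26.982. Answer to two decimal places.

71.67 wt%

Molar mass of MgAl₂O₄ = 1·24.305 + 2·26.982 + 4·15.999 = 142.265 g/mol.
Each formula unit contains 2 Al, equivalent to 2/2 = 1.0000 mol Al2O3.
M(Al2O3) = 2×26.982 + 3×15.999 = 101.961 g/mol.
Mass of Al2O3 per formula unit = 1.0000 × 101.961 = 101.961 g.
Al2O3 wt% = 101.961 / 142.265 × 100 = 71.67%.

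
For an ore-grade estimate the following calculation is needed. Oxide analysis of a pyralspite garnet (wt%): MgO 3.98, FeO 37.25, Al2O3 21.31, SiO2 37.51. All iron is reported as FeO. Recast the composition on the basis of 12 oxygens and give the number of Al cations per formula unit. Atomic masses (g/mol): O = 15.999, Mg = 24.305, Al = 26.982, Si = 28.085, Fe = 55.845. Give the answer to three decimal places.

3.98 wt% MgO ÷ 40.304 g/mol = 0.09875 mol, giving 0.09875 Mg and 0.09875 O.
37.25 wt% FeO ÷ 71.844 g/mol = 0.51848 mol, giving 0.51848 Fe and 0.51848 O.
21.31 wt% Al2O3 ÷ 101.961 g/mol = 0.20900 mol, giving 0.41800 Al and 0.62700 O.
37.51 wt% SiO2 ÷ 60.083 g/mol = 0.62430 mol, giving 0.62430 Si and 1.24860 O.
Oxygen sums to 2.49283; scaling by 12/2.49283 = 4.81381 puts the formula on 12 O.
Al: 0.41800 × 4.81381 = 2.012 atoms per formula unit.

2.012 Al apfu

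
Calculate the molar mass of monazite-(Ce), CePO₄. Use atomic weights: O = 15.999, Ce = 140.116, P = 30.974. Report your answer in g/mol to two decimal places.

235.09 g/mol

M = 1×140.116 + 1×30.974 + 4×15.999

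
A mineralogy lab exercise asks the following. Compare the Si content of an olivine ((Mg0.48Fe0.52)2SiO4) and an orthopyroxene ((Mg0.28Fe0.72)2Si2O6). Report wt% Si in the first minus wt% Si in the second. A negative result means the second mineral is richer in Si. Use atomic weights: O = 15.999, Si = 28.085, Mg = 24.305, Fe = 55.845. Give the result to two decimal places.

-6.63 percentage points

First mineral: 28.085 g Si in 173.493 g formula = 16.19 wt% Si.
Second mineral: 56.170 g Si in 246.192 g formula = 22.82 wt% Si.
16.19% − 22.82% gives a difference of -6.63 percentage points.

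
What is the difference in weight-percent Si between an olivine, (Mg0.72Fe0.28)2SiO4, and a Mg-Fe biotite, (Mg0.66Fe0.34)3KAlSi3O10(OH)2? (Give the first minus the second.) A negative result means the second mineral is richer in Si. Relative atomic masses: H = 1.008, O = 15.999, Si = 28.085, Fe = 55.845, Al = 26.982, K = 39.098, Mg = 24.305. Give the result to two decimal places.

Si in (Mg0.72Fe0.28)2SiO4: molar mass 158.353 g/mol; 1×28.085 = 28.085 g → 17.74 wt%.
Si in (Mg0.66Fe0.34)3KAlSi3O10(OH)2: molar mass 449.425 g/mol; 3×28.085 = 84.255 g → 18.75 wt%.
Difference = 17.74 − 18.75 = -1.01 percentage points.

-1.01 percentage points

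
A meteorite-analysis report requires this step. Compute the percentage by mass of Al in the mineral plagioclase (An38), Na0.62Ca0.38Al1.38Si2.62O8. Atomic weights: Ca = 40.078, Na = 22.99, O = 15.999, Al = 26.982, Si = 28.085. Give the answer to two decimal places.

M(Na0.62Ca0.38Al1.38Si2.62O8) = 268.293 g/mol.
Al contributes 1.38 × 26.982 = 37.235 g per mole.
37.235/268.293 = 0.1388 → 13.88%.

13.88 mass %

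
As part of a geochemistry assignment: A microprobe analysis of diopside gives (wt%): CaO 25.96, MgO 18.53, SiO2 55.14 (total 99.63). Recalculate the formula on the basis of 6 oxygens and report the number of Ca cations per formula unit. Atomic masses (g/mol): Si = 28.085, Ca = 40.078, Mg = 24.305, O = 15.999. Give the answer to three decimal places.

CaO (M=56.077): mol = 0.46293; Ca = 0.46293, O = 0.46293.
MgO (M=40.304): mol = 0.45976; Mg = 0.45976, O = 0.45976.
SiO2 (M=60.083): mol = 0.91773; Si = 0.91773, O = 1.83546.
ΣO = 2.75815; factor = 6/ΣO = 2.17537.
Ca apfu = 0.46293 × 2.17537 = 1.007.

1.007 Ca apfu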